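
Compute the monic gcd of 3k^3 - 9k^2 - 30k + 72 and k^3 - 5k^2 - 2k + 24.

Euclidean algorithm in ℚ[k]:
  3k^3 - 9k^2 - 30k + 72 = (3)(k^3 - 5k^2 - 2k + 24) + (6k^2 - 24k)
  k^3 - 5k^2 - 2k + 24 = ((1/6)k - 1/6)(6k^2 - 24k) + (-6k + 24)
  6k^2 - 24k = (-k)(-6k + 24) + (0)
Last nonzero remainder: -6k + 24. Dividing through by -6 gives the monic gcd k - 4.

k - 4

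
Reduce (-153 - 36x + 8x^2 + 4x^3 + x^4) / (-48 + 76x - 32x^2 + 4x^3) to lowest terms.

(51 + 29x + 7x^2 + x^3)/(16 - 20x + 4x^2)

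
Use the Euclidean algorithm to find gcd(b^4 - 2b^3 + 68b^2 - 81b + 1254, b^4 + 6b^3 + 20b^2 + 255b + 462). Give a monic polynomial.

By polynomial division,
  b^4 - 2b^3 + 68b^2 - 81b + 1254 = (b^4 + 6b^3 + 20b^2 + 255b + 462) + (-8b^3 + 48b^2 - 336b + 792)
  b^4 + 6b^3 + 20b^2 + 255b + 462 = (-(1/8)b - 3/2)(-8b^3 + 48b^2 - 336b + 792) + (50b^2 - 150b + 1650)
  -8b^3 + 48b^2 - 336b + 792 = (-(4/25)b + 12/25)(50b^2 - 150b + 1650) + (0)
Last nonzero remainder: 50b^2 - 150b + 1650. Dividing through by 50 gives the monic gcd b^2 - 3b + 33.

b^2 - 3b + 33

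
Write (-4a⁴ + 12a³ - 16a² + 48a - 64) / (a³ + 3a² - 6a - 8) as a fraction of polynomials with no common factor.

Euclidean algorithm in ℚ[a]:
  -4a⁴ + 12a³ - 16a² + 48a - 64 = (-4a + 24)(a³ + 3a² - 6a - 8) + (-112a² + 160a + 128)
  a³ + 3a² - 6a - 8 = (-(1/112)a - 31/784)(-112a² + 160a + 128) + ((72/49)a - 144/49)
  -112a² + 160a + 128 = (-(686/9)a - 392/9)((72/49)a - 144/49) + (0)
Last nonzero remainder: (72/49)a - 144/49. Dividing through by 72/49 gives the monic gcd a - 2.
Cancel a - 2 from numerator and denominator to get the reduced form.

(-4a³ + 4a² - 8a + 32)/(a² + 5a + 4)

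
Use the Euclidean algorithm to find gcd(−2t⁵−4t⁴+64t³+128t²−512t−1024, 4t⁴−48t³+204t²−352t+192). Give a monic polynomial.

Repeated division with remainder:
  −2t⁵−4t⁴+64t³+128t²−512t−1024 = (−(1/2)t−7)(4t⁴−48t³+204t²−352t+192) + (−170t³+1380t²−2880t+320)
  4t⁴−48t³+204t²−352t+192 = (−(2/85)t+132/1445)(−170t³+1380t²−2880t+320) + ((2940/289)t²−(23520/289)t+47040/289)
  −170t³+1380t²−2880t+320 = (−(4913/294)t+289/147)((2940/289)t²−(23520/289)t+47040/289) + (0)
Last nonzero remainder: (2940/289)t²−(23520/289)t+47040/289. Dividing through by 2940/289 gives the monic gcd t²−8t+16.

t²−8t+16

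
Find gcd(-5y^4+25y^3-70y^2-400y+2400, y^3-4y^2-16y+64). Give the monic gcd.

y^2-16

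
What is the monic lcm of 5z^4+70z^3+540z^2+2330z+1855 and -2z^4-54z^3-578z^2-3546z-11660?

z^6+35z^5+512z^4+4274z^3+22037z^2+59051z+40810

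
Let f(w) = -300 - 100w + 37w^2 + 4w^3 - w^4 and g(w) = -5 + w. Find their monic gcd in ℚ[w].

Repeated division with remainder:
  -w^4 + 4w^3 + 37w^2 - 100w - 300 = (-w^3 - w^2 + 32w + 60)(w - 5) + (0)
The last nonzero remainder w - 5 is already monic.

-5 + w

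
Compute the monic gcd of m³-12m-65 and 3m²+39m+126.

Repeated division with remainder:
  m³-12m-65 = ((1/3)m-13/3)(3m²+39m+126) + (115m+481)
  3m²+39m+126 = ((3/115)m+3042/13225)(115m+481) + (203148/13225)
  115m+481 = ((1520875/203148)m+6361225/203148)(203148/13225) + (0)
The last nonzero remainder is the constant 203148/13225, so the polynomials are coprime and gcd = 1.

1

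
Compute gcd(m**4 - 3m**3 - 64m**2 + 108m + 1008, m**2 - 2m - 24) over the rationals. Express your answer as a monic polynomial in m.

Apply the Euclidean algorithm:
  m**4 - 3m**3 - 64m**2 + 108m + 1008 = (m**2 - m - 42)(m**2 - 2m - 24) + (0)
The last nonzero remainder m**2 - 2m - 24 is already monic.

m**2 - 2m - 24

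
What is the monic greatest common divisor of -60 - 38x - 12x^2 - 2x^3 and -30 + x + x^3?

Apply the Euclidean algorithm:
  -2x^3 - 12x^2 - 38x - 60 = (-2)(x^3 + x - 30) + (-12x^2 - 36x - 120)
  x^3 + x - 30 = (-(1/12)x + 1/4)(-12x^2 - 36x - 120) + (0)
Last nonzero remainder: -12x^2 - 36x - 120. Dividing through by -12 gives the monic gcd x^2 + 3x + 10.

10 + 3x + x^2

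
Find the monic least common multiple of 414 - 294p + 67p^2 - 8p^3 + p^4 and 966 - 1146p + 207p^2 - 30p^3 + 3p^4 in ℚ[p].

By polynomial division,
  p^4 - 8p^3 + 67p^2 - 294p + 414 = (1/3)(3p^4 - 30p^3 + 207p^2 - 1146p + 966) + (2p^3 - 2p^2 + 88p + 92)
  3p^4 - 30p^3 + 207p^2 - 1146p + 966 = ((3/2)p - 27/2)(2p^3 - 2p^2 + 88p + 92) + (48p^2 - 96p + 2208)
  2p^3 - 2p^2 + 88p + 92 = ((1/24)p + 1/24)(48p^2 - 96p + 2208) + (0)
Last nonzero remainder: 48p^2 - 96p + 2208. Dividing through by 48 gives the monic gcd p^2 - 2p + 46.
Then lcm(f, g) = f·g / gcd(f, g); expanding and making the result monic gives the answer.

2898 - 5370p + 3235p^2 - 886p^3 + 138p^4 - 16p^5 + p^6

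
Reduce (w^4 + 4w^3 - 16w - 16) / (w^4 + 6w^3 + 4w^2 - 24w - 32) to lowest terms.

(w + 2)/(w + 4)

Apply the Euclidean algorithm:
  w^4 + 4w^3 - 16w - 16 = (w^4 + 6w^3 + 4w^2 - 24w - 32) + (-2w^3 - 4w^2 + 8w + 16)
  w^4 + 6w^3 + 4w^2 - 24w - 32 = (-(1/2)w - 2)(-2w^3 - 4w^2 + 8w + 16) + (0)
Last nonzero remainder: -2w^3 - 4w^2 + 8w + 16. Dividing through by -2 gives the monic gcd w^3 + 2w^2 - 4w - 8.
Cancel w^3 + 2w^2 - 4w - 8 from numerator and denominator to get the reduced form.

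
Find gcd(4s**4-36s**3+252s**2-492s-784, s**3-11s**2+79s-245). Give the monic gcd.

Apply the Euclidean algorithm:
  4s**4-36s**3+252s**2-492s-784 = (4s+8)(s**3-11s**2+79s-245) + (24s**2-144s+1176)
  s**3-11s**2+79s-245 = ((1/24)s-5/24)(24s**2-144s+1176) + (0)
Last nonzero remainder: 24s**2-144s+1176. Dividing through by 24 gives the monic gcd s**2-6s+49.

s**2-6s+49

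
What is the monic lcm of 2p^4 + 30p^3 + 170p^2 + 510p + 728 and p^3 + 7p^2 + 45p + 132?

p^6 + 18p^5 + 163p^4 + 1005p^3 + 3934p^2 + 9507p + 12012

Euclidean algorithm in ℚ[p]:
  2p^4 + 30p^3 + 170p^2 + 510p + 728 = (2p + 16)(p^3 + 7p^2 + 45p + 132) + (-32p^2 - 474p - 1384)
  p^3 + 7p^2 + 45p + 132 = (-(1/32)p + 125/512)(-32p^2 - 474p - 1384) + ((30073/256)p + 30073/64)
  -32p^2 - 474p - 1384 = (-(8192/30073)p - 88576/30073)((30073/256)p + 30073/64) + (0)
Last nonzero remainder: (30073/256)p + 30073/64. Dividing through by 30073/256 gives the monic gcd p + 4.
Then lcm(f, g) = f·g / gcd(f, g); expanding and making the result monic gives the answer.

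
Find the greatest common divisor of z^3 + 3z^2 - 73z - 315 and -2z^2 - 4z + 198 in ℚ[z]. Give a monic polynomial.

z - 9

Repeated division with remainder:
  z^3 + 3z^2 - 73z - 315 = (-(1/2)z - 1/2)(-2z^2 - 4z + 198) + (24z - 216)
  -2z^2 - 4z + 198 = (-(1/12)z - 11/12)(24z - 216) + (0)
Last nonzero remainder: 24z - 216. Dividing through by 24 gives the monic gcd z - 9.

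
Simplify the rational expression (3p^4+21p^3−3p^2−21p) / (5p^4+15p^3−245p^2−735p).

(3p^2−3)/(5p^2−20p−105)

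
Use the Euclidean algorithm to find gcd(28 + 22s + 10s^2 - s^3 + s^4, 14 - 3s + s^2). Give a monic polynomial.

By polynomial division,
  s^4 - s^3 + 10s^2 + 22s + 28 = (s^2 + 2s + 2)(s^2 - 3s + 14) + (0)
The last nonzero remainder s^2 - 3s + 14 is already monic.

14 - 3s + s^2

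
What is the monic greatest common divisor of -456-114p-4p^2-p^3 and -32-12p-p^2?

Repeated division with remainder:
  -p^3-4p^2-114p-456 = (p-8)(-p^2-12p-32) + (-178p-712)
  -p^2-12p-32 = ((1/178)p+4/89)(-178p-712) + (0)
Last nonzero remainder: -178p-712. Dividing through by -178 gives the monic gcd p+4.

4+p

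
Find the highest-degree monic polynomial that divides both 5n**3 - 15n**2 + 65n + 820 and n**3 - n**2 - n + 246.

Euclidean algorithm in ℚ[n]:
  5n**3 - 15n**2 + 65n + 820 = (5)(n**3 - n**2 - n + 246) + (-10n**2 + 70n - 410)
  n**3 - n**2 - n + 246 = (-(1/10)n - 3/5)(-10n**2 + 70n - 410) + (0)
Last nonzero remainder: -10n**2 + 70n - 410. Dividing through by -10 gives the monic gcd n**2 - 7n + 41.

n**2 - 7n + 41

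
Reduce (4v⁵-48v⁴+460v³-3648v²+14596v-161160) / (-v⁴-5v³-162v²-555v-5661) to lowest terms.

By polynomial division,
  4v⁵-48v⁴+460v³-3648v²+14596v-161160 = (-4v+68)(-v⁴-5v³-162v²-555v-5661) + (152v³+5148v²+29692v+223788)
  -v⁴-5v³-162v²-555v-5661 = (-(1/152)v+1097/5776)(152v³+5148v²+29692v+223788) + (-(1363693/1444)v²-(6818465/1444)v-69548343/1444)
  152v³+5148v²+29692v+223788 = (-(219488/1363693)v-6336272/1363693)(-(1363693/1444)v²-(6818465/1444)v-69548343/1444) + (0)
Last nonzero remainder: -(1363693/1444)v²-(6818465/1444)v-69548343/1444. Dividing through by -1363693/1444 gives the monic gcd v²+5v+51.
Cancel v²+5v+51 from numerator and denominator to get the reduced form.

(-4v³+68v²-596v+3160)/(v²+111)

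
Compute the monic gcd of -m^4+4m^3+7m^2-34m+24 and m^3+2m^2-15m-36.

m^2-m-12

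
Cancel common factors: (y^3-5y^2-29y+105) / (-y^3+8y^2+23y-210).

(-y+3)/(y-6)

Repeated division with remainder:
  y^3-5y^2-29y+105 = (-1)(-y^3+8y^2+23y-210) + (3y^2-6y-105)
  -y^3+8y^2+23y-210 = (-(1/3)y+2)(3y^2-6y-105) + (0)
Last nonzero remainder: 3y^2-6y-105. Dividing through by 3 gives the monic gcd y^2-2y-35.
Cancel y^2-2y-35 from numerator and denominator to get the reduced form.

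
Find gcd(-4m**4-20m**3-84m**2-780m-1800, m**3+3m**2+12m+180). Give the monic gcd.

By polynomial division,
  -4m**4-20m**3-84m**2-780m-1800 = (-4m-8)(m**3+3m**2+12m+180) + (-12m**2+36m-360)
  m**3+3m**2+12m+180 = (-(1/12)m-1/2)(-12m**2+36m-360) + (0)
Last nonzero remainder: -12m**2+36m-360. Dividing through by -12 gives the monic gcd m**2-3m+30.

m**2-3m+30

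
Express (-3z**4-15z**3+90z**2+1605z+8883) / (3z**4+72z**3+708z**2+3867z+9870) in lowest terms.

By polynomial division,
  -3z**4-15z**3+90z**2+1605z+8883 = (-1)(3z**4+72z**3+708z**2+3867z+9870) + (57z**3+798z**2+5472z+18753)
  3z**4+72z**3+708z**2+3867z+9870 = ((1/19)z+10/19)(57z**3+798z**2+5472z+18753) + (0)
Last nonzero remainder: 57z**3+798z**2+5472z+18753. Dividing through by 57 gives the monic gcd z**3+14z**2+96z+329.
Cancel z**3+14z**2+96z+329 from numerator and denominator to get the reduced form.

(-z+9)/(z+10)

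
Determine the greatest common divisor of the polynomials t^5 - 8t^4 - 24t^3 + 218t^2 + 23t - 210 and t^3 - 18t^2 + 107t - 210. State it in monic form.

t^2 - 13t + 42

By polynomial division,
  t^5 - 8t^4 - 24t^3 + 218t^2 + 23t - 210 = (t^2 + 10t + 49)(t^3 - 18t^2 + 107t - 210) + (240t^2 - 3120t + 10080)
  t^3 - 18t^2 + 107t - 210 = ((1/240)t - 1/48)(240t^2 - 3120t + 10080) + (0)
Last nonzero remainder: 240t^2 - 3120t + 10080. Dividing through by 240 gives the monic gcd t^2 - 13t + 42.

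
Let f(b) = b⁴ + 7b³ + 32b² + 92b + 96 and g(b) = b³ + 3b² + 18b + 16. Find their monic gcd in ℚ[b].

Euclidean algorithm in ℚ[b]:
  b⁴ + 7b³ + 32b² + 92b + 96 = (b + 4)(b³ + 3b² + 18b + 16) + (2b² + 4b + 32)
  b³ + 3b² + 18b + 16 = ((1/2)b + 1/2)(2b² + 4b + 32) + (0)
Last nonzero remainder: 2b² + 4b + 32. Dividing through by 2 gives the monic gcd b² + 2b + 16.

b² + 2b + 16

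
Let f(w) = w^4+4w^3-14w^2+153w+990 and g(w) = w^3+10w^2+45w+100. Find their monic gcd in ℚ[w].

w+5

Repeated division with remainder:
  w^4+4w^3-14w^2+153w+990 = (w-6)(w^3+10w^2+45w+100) + (w^2+323w+1590)
  w^3+10w^2+45w+100 = (w-313)(w^2+323w+1590) + (99554w+497770)
  w^2+323w+1590 = ((1/99554)w+159/49777)(99554w+497770) + (0)
Last nonzero remainder: 99554w+497770. Dividing through by 99554 gives the monic gcd w+5.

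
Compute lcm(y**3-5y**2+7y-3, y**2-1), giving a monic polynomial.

y**4-4y**3+2y**2+4y-3

Apply the Euclidean algorithm:
  y**3-5y**2+7y-3 = (y-5)(y**2-1) + (8y-8)
  y**2-1 = ((1/8)y+1/8)(8y-8) + (0)
Last nonzero remainder: 8y-8. Dividing through by 8 gives the monic gcd y-1.
Then lcm(f, g) = f·g / gcd(f, g); expanding and making the result monic gives the answer.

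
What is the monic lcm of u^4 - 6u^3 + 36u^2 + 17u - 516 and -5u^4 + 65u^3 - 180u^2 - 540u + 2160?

u^6 - 18u^5 + 144u^4 - 631u^3 + 576u^2 + 6804u - 18576

Repeated division with remainder:
  u^4 - 6u^3 + 36u^2 + 17u - 516 = (-1/5)(-5u^4 + 65u^3 - 180u^2 - 540u + 2160) + (7u^3 - 91u - 84)
  -5u^4 + 65u^3 - 180u^2 - 540u + 2160 = (-(5/7)u + 65/7)(7u^3 - 91u - 84) + (-245u^2 + 245u + 2940)
  7u^3 - 91u - 84 = (-(1/35)u - 1/35)(-245u^2 + 245u + 2940) + (0)
Last nonzero remainder: -245u^2 + 245u + 2940. Dividing through by -245 gives the monic gcd u^2 - u - 12.
Then lcm(f, g) = f·g / gcd(f, g); expanding and making the result monic gives the answer.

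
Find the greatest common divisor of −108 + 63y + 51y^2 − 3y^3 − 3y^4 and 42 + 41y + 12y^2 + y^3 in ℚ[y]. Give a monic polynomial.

3 + y

Apply the Euclidean algorithm:
  −3y^4 − 3y^3 + 51y^2 + 63y − 108 = (−3y + 33)(y^3 + 12y^2 + 41y + 42) + (−222y^2 − 1164y − 1494)
  y^3 + 12y^2 + 41y + 42 = (−(1/222)y − 125/4107)(−222y^2 − 1164y − 1494) + (−(1584/1369)y − 4752/1369)
  −222y^2 − 1164y − 1494 = ((50653/264)y + 113627/264)(−(1584/1369)y − 4752/1369) + (0)
Last nonzero remainder: −(1584/1369)y − 4752/1369. Dividing through by −1584/1369 gives the monic gcd y + 3.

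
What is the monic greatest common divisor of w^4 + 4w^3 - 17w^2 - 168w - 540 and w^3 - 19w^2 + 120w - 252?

By polynomial division,
  w^4 + 4w^3 - 17w^2 - 168w - 540 = (w + 23)(w^3 - 19w^2 + 120w - 252) + (300w^2 - 2676w + 5256)
  w^3 - 19w^2 + 120w - 252 = ((1/300)w - 21/625)(300w^2 - 2676w + 5256) + ((7854/625)w - 47124/625)
  300w^2 - 2676w + 5256 = ((31250/1309)w - 91250/1309)((7854/625)w - 47124/625) + (0)
Last nonzero remainder: (7854/625)w - 47124/625. Dividing through by 7854/625 gives the monic gcd w - 6.

w - 6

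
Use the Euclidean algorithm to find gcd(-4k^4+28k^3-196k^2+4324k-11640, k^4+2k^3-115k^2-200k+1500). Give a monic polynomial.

k^2-13k+30

By polynomial division,
  -4k^4+28k^3-196k^2+4324k-11640 = (-4)(k^4+2k^3-115k^2-200k+1500) + (36k^3-656k^2+3524k-5640)
  k^4+2k^3-115k^2-200k+1500 = ((1/36)k+91/162)(36k^3-656k^2+3524k-5640) + ((12604/81)k^2-(163852/81)k+126040/27)
  36k^3-656k^2+3524k-5640 = ((729/3151)k-3807/3151)((12604/81)k^2-(163852/81)k+126040/27) + (0)
Last nonzero remainder: (12604/81)k^2-(163852/81)k+126040/27. Dividing through by 12604/81 gives the monic gcd k^2-13k+30.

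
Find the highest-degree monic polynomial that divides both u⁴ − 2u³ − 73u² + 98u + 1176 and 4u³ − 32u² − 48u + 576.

u² − 2u − 24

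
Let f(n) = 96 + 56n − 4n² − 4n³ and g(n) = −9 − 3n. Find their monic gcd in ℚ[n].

Euclidean algorithm in ℚ[n]:
  −4n³ − 4n² + 56n + 96 = ((4/3)n² − (8/3)n − 32/3)(−3n − 9) + (0)
Last nonzero remainder: −3n − 9. Dividing through by −3 gives the monic gcd n + 3.

3 + n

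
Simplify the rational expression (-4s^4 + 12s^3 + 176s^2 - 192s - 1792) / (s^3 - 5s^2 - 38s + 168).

By polynomial division,
  -4s^4 + 12s^3 + 176s^2 - 192s - 1792 = (-4s - 8)(s^3 - 5s^2 - 38s + 168) + (-16s^2 + 176s - 448)
  s^3 - 5s^2 - 38s + 168 = (-(1/16)s - 3/8)(-16s^2 + 176s - 448) + (0)
Last nonzero remainder: -16s^2 + 176s - 448. Dividing through by -16 gives the monic gcd s^2 - 11s + 28.
Cancel s^2 - 11s + 28 from numerator and denominator to get the reduced form.

(-4s^2 - 32s - 64)/(s + 6)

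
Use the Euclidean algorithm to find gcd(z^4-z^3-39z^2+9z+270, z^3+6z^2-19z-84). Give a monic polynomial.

z+3

Apply the Euclidean algorithm:
  z^4-z^3-39z^2+9z+270 = (z-7)(z^3+6z^2-19z-84) + (22z^2-40z-318)
  z^3+6z^2-19z-84 = ((1/22)z+43/121)(22z^2-40z-318) + ((1170/121)z+3510/121)
  22z^2-40z-318 = ((1331/585)z-6413/585)((1170/121)z+3510/121) + (0)
Last nonzero remainder: (1170/121)z+3510/121. Dividing through by 1170/121 gives the monic gcd z+3.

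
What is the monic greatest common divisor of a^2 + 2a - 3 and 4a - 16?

1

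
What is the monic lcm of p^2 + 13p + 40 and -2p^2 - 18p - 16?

Repeated division with remainder:
  p^2 + 13p + 40 = (-1/2)(-2p^2 - 18p - 16) + (4p + 32)
  -2p^2 - 18p - 16 = (-(1/2)p - 1/2)(4p + 32) + (0)
Last nonzero remainder: 4p + 32. Dividing through by 4 gives the monic gcd p + 8.
Then lcm(f, g) = f·g / gcd(f, g); expanding and making the result monic gives the answer.

p^3 + 14p^2 + 53p + 40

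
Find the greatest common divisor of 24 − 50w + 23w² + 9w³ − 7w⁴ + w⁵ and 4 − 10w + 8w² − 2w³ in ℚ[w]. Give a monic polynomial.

1 − 2w + w²

Euclidean algorithm in ℚ[w]:
  w⁵ − 7w⁴ + 9w³ + 23w² − 50w + 24 = (−(1/2)w² + (3/2)w + 4)(−2w³ + 8w² − 10w + 4) + (8w² − 16w + 8)
  −2w³ + 8w² − 10w + 4 = (−(1/4)w + 1/2)(8w² − 16w + 8) + (0)
Last nonzero remainder: 8w² − 16w + 8. Dividing through by 8 gives the monic gcd w² − 2w + 1.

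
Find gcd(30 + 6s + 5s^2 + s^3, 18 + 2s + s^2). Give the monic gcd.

1

Apply the Euclidean algorithm:
  s^3 + 5s^2 + 6s + 30 = (s + 3)(s^2 + 2s + 18) + (-18s - 24)
  s^2 + 2s + 18 = (-(1/18)s - 1/27)(-18s - 24) + (154/9)
  -18s - 24 = (-(81/77)s - 108/77)(154/9) + (0)
The last nonzero remainder is the constant 154/9, so the polynomials are coprime and gcd = 1.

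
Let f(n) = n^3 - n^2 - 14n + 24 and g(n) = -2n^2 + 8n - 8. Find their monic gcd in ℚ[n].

Euclidean algorithm in ℚ[n]:
  n^3 - n^2 - 14n + 24 = (-(1/2)n - 3/2)(-2n^2 + 8n - 8) + (-6n + 12)
  -2n^2 + 8n - 8 = ((1/3)n - 2/3)(-6n + 12) + (0)
Last nonzero remainder: -6n + 12. Dividing through by -6 gives the monic gcd n - 2.

n - 2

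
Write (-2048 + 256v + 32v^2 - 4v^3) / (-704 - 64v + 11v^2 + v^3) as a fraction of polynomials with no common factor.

(32 - 4v)/(11 + v)

Euclidean algorithm in ℚ[v]:
  -4v^3 + 32v^2 + 256v - 2048 = (-4)(v^3 + 11v^2 - 64v - 704) + (76v^2 - 4864)
  v^3 + 11v^2 - 64v - 704 = ((1/76)v + 11/76)(76v^2 - 4864) + (0)
Last nonzero remainder: 76v^2 - 4864. Dividing through by 76 gives the monic gcd v^2 - 64.
Cancel v^2 - 64 from numerator and denominator to get the reduced form.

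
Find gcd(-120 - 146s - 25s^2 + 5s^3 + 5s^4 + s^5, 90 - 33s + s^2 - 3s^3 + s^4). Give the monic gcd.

-30 + s + s^3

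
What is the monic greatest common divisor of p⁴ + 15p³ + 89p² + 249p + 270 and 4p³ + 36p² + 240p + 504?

p + 3

Repeated division with remainder:
  p⁴ + 15p³ + 89p² + 249p + 270 = ((1/4)p + 3/2)(4p³ + 36p² + 240p + 504) + (-25p² - 237p - 486)
  4p³ + 36p² + 240p + 504 = (-(4/25)p + 48/625)(-25p² - 237p - 486) + ((112776/625)p + 338328/625)
  -25p² - 237p - 486 = (-(15625/112776)p - 16875/18796)((112776/625)p + 338328/625) + (0)
Last nonzero remainder: (112776/625)p + 338328/625. Dividing through by 112776/625 gives the monic gcd p + 3.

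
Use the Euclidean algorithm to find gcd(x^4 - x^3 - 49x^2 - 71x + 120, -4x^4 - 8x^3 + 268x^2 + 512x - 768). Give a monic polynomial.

x^3 - 6x^2 - 19x + 24

Repeated division with remainder:
  x^4 - x^3 - 49x^2 - 71x + 120 = (-1/4)(-4x^4 - 8x^3 + 268x^2 + 512x - 768) + (-3x^3 + 18x^2 + 57x - 72)
  -4x^4 - 8x^3 + 268x^2 + 512x - 768 = ((4/3)x + 32/3)(-3x^3 + 18x^2 + 57x - 72) + (0)
Last nonzero remainder: -3x^3 + 18x^2 + 57x - 72. Dividing through by -3 gives the monic gcd x^3 - 6x^2 - 19x + 24.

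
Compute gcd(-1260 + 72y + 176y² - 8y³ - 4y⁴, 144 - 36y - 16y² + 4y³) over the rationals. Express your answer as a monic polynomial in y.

-9 + y²

Repeated division with remainder:
  -4y⁴ - 8y³ + 176y² + 72y - 1260 = (-y - 6)(4y³ - 16y² - 36y + 144) + (44y² - 396)
  4y³ - 16y² - 36y + 144 = ((1/11)y - 4/11)(44y² - 396) + (0)
Last nonzero remainder: 44y² - 396. Dividing through by 44 gives the monic gcd y² - 9.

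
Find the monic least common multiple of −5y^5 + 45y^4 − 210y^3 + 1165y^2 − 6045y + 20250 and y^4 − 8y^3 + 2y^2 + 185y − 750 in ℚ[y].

Euclidean algorithm in ℚ[y]:
  −5y^5 + 45y^4 − 210y^3 + 1165y^2 − 6045y + 20250 = (−5y + 5)(y^4 − 8y^3 + 2y^2 + 185y − 750) + (−160y^3 + 2080y^2 − 10720y + 24000)
  y^4 − 8y^3 + 2y^2 + 185y − 750 = (−(1/160)y − 1/32)(−160y^3 + 2080y^2 − 10720y + 24000) + (0)
Last nonzero remainder: −160y^3 + 2080y^2 − 10720y + 24000. Dividing through by −160 gives the monic gcd y^3 − 13y^2 + 67y − 150.
Then lcm(f, g) = f·g / gcd(f, g); expanding and making the result monic gives the answer.

y^6 − 4y^5 − 3y^4 − 23y^3 + 44y^2 + 1995y − 20250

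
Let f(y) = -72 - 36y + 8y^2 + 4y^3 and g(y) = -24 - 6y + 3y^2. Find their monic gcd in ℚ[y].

2 + y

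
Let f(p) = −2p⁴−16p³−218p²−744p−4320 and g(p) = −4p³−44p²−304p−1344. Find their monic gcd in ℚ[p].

p²+4p+48

Repeated division with remainder:
  −2p⁴−16p³−218p²−744p−4320 = ((1/2)p−3/2)(−4p³−44p²−304p−1344) + (−132p²−528p−6336)
  −4p³−44p²−304p−1344 = ((1/33)p+7/33)(−132p²−528p−6336) + (0)
Last nonzero remainder: −132p²−528p−6336. Dividing through by −132 gives the monic gcd p²+4p+48.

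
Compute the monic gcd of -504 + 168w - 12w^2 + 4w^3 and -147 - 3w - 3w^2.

1

Euclidean algorithm in ℚ[w]:
  4w^3 - 12w^2 + 168w - 504 = (-(4/3)w + 16/3)(-3w^2 - 3w - 147) + (-12w + 280)
  -3w^2 - 3w - 147 = ((1/4)w + 73/12)(-12w + 280) + (-5551/3)
  -12w + 280 = ((36/5551)w - 120/793)(-5551/3) + (0)
The last nonzero remainder is the constant -5551/3, so the polynomials are coprime and gcd = 1.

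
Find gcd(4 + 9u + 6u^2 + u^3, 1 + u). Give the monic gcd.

Apply the Euclidean algorithm:
  u^3 + 6u^2 + 9u + 4 = (u^2 + 5u + 4)(u + 1) + (0)
The last nonzero remainder u + 1 is already monic.

1 + u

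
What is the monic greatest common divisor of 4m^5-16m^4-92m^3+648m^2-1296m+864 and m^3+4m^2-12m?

By polynomial division,
  4m^5-16m^4-92m^3+648m^2-1296m+864 = (4m^2-32m+84)(m^3+4m^2-12m) + (-72m^2-288m+864)
  m^3+4m^2-12m = (-(1/72)m)(-72m^2-288m+864) + (0)
Last nonzero remainder: -72m^2-288m+864. Dividing through by -72 gives the monic gcd m^2+4m-12.

m^2+4m-12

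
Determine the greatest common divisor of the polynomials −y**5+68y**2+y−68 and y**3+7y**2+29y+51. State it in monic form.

Euclidean algorithm in ℚ[y]:
  −y**5+68y**2+y−68 = (−y**2+7y−20)(y**3+7y**2+29y+51) + (56y**2+224y+952)
  y**3+7y**2+29y+51 = ((1/56)y+3/56)(56y**2+224y+952) + (0)
Last nonzero remainder: 56y**2+224y+952. Dividing through by 56 gives the monic gcd y**2+4y+17.

y**2+4y+17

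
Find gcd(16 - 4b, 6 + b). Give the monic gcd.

1

Apply the Euclidean algorithm:
  -4b + 16 = (-4)(b + 6) + (40)
  b + 6 = ((1/40)b + 3/20)(40) + (0)
The last nonzero remainder is the constant 40, so the polynomials are coprime and gcd = 1.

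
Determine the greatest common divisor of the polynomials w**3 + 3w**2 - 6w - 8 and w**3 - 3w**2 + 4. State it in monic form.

w**2 - w - 2

Repeated division with remainder:
  w**3 + 3w**2 - 6w - 8 = (w**3 - 3w**2 + 4) + (6w**2 - 6w - 12)
  w**3 - 3w**2 + 4 = ((1/6)w - 1/3)(6w**2 - 6w - 12) + (0)
Last nonzero remainder: 6w**2 - 6w - 12. Dividing through by 6 gives the monic gcd w**2 - w - 2.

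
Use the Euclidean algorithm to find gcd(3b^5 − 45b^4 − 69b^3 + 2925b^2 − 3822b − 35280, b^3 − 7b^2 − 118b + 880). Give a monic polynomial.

Apply the Euclidean algorithm:
  3b^5 − 45b^4 − 69b^3 + 2925b^2 − 3822b − 35280 = (3b^2 − 24b + 117)(b^3 − 7b^2 − 118b + 880) + (−1728b^2 + 31104b − 138240)
  b^3 − 7b^2 − 118b + 880 = (−(1/1728)b − 11/1728)(−1728b^2 + 31104b − 138240) + (0)
Last nonzero remainder: −1728b^2 + 31104b − 138240. Dividing through by −1728 gives the monic gcd b^2 − 18b + 80.

b^2 − 18b + 80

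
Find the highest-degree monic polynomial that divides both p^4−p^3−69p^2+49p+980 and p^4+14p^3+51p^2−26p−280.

Repeated division with remainder:
  p^4−p^3−69p^2+49p+980 = (p^4+14p^3+51p^2−26p−280) + (−15p^3−120p^2+75p+1260)
  p^4+14p^3+51p^2−26p−280 = (−(1/15)p−2/5)(−15p^3−120p^2+75p+1260) + (8p^2+88p+224)
  −15p^3−120p^2+75p+1260 = (−(15/8)p+45/8)(8p^2+88p+224) + (0)
Last nonzero remainder: 8p^2+88p+224. Dividing through by 8 gives the monic gcd p^2+11p+28.

p^2+11p+28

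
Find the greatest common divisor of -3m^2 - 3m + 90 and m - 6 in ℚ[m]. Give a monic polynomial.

1

By polynomial division,
  -3m^2 - 3m + 90 = (-3m - 21)(m - 6) + (-36)
  m - 6 = (-(1/36)m + 1/6)(-36) + (0)
The last nonzero remainder is the constant -36, so the polynomials are coprime and gcd = 1.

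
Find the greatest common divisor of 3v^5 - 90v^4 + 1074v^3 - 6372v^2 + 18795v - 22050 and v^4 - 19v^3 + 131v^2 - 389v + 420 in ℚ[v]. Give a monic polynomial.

By polynomial division,
  3v^5 - 90v^4 + 1074v^3 - 6372v^2 + 18795v - 22050 = (3v - 33)(v^4 - 19v^3 + 131v^2 - 389v + 420) + (54v^3 - 882v^2 + 4698v - 8190)
  v^4 - 19v^3 + 131v^2 - 389v + 420 = ((1/54)v - 4/81)(54v^3 - 882v^2 + 4698v - 8190) + ((4/9)v^2 - (16/3)v + 140/9)
  54v^3 - 882v^2 + 4698v - 8190 = ((243/2)v - 1053/2)((4/9)v^2 - (16/3)v + 140/9) + (0)
Last nonzero remainder: (4/9)v^2 - (16/3)v + 140/9. Dividing through by 4/9 gives the monic gcd v^2 - 12v + 35.

v^2 - 12v + 35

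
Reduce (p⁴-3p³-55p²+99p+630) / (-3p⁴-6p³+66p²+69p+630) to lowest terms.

(-p²+4p+21)/(3p²+3p+21)

Apply the Euclidean algorithm:
  p⁴-3p³-55p²+99p+630 = (-1/3)(-3p⁴-6p³+66p²+69p+630) + (-5p³-33p²+122p+840)
  -3p⁴-6p³+66p²+69p+630 = ((3/5)p-69/25)(-5p³-33p²+122p+840) + (-(2457/25)p²-(2457/25)p+14742/5)
  -5p³-33p²+122p+840 = ((125/2457)p+100/351)(-(2457/25)p²-(2457/25)p+14742/5) + (0)
Last nonzero remainder: -(2457/25)p²-(2457/25)p+14742/5. Dividing through by -2457/25 gives the monic gcd p²+p-30.
Cancel p²+p-30 from numerator and denominator to get the reduced form.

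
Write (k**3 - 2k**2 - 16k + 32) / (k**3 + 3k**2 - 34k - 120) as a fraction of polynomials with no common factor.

(k**2 - 6k + 8)/(k**2 - k - 30)

Euclidean algorithm in ℚ[k]:
  k**3 - 2k**2 - 16k + 32 = (k**3 + 3k**2 - 34k - 120) + (-5k**2 + 18k + 152)
  k**3 + 3k**2 - 34k - 120 = (-(1/5)k - 33/25)(-5k**2 + 18k + 152) + ((504/25)k + 2016/25)
  -5k**2 + 18k + 152 = (-(125/504)k + 475/252)((504/25)k + 2016/25) + (0)
Last nonzero remainder: (504/25)k + 2016/25. Dividing through by 504/25 gives the monic gcd k + 4.
Cancel k + 4 from numerator and denominator to get the reduced form.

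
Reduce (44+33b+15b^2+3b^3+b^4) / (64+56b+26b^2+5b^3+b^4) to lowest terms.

Apply the Euclidean algorithm:
  b^4+3b^3+15b^2+33b+44 = (b^4+5b^3+26b^2+56b+64) + (-2b^3-11b^2-23b-20)
  b^4+5b^3+26b^2+56b+64 = (-(1/2)b+1/4)(-2b^3-11b^2-23b-20) + ((69/4)b^2+(207/4)b+69)
  -2b^3-11b^2-23b-20 = (-(8/69)b-20/69)((69/4)b^2+(207/4)b+69) + (0)
Last nonzero remainder: (69/4)b^2+(207/4)b+69. Dividing through by 69/4 gives the monic gcd b^2+3b+4.
Cancel b^2+3b+4 from numerator and denominator to get the reduced form.

(11+b^2)/(16+2b+b^2)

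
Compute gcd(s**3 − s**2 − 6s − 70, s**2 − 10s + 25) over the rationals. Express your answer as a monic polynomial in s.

s − 5

Euclidean algorithm in ℚ[s]:
  s**3 − s**2 − 6s − 70 = (s + 9)(s**2 − 10s + 25) + (59s − 295)
  s**2 − 10s + 25 = ((1/59)s − 5/59)(59s − 295) + (0)
Last nonzero remainder: 59s − 295. Dividing through by 59 gives the monic gcd s − 5.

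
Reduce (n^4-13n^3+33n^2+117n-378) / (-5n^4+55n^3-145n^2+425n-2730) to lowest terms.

(-n^2+9)/(5n^2+10n+65)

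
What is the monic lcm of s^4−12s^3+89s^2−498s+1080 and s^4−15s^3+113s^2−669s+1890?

s^5−19s^4+173s^3−1121s^2+4566s−7560

Apply the Euclidean algorithm:
  s^4−12s^3+89s^2−498s+1080 = (s^4−15s^3+113s^2−669s+1890) + (3s^3−24s^2+171s−810)
  s^4−15s^3+113s^2−669s+1890 = ((1/3)s−7/3)(3s^3−24s^2+171s−810) + (0)
Last nonzero remainder: 3s^3−24s^2+171s−810. Dividing through by 3 gives the monic gcd s^3−8s^2+57s−270.
Then lcm(f, g) = f·g / gcd(f, g); expanding and making the result monic gives the answer.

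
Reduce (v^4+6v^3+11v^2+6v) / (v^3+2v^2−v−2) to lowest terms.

(v^2+3v)/(v−1)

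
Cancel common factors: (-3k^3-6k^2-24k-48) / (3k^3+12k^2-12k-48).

Repeated division with remainder:
  -3k^3-6k^2-24k-48 = (-1)(3k^3+12k^2-12k-48) + (6k^2-36k-96)
  3k^3+12k^2-12k-48 = ((1/2)k+5)(6k^2-36k-96) + (216k+432)
  6k^2-36k-96 = ((1/36)k-2/9)(216k+432) + (0)
Last nonzero remainder: 216k+432. Dividing through by 216 gives the monic gcd k+2.
Cancel k+2 from numerator and denominator to get the reduced form.

(-k^2-8)/(k^2+2k-8)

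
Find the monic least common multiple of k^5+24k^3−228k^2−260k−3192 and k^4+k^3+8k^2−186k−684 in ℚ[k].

k^6+3k^5+24k^4−156k^3−944k^2−3972k−9576

Repeated division with remainder:
  k^5+24k^3−228k^2−260k−3192 = (k−1)(k^4+k^3+8k^2−186k−684) + (17k^3−34k^2+238k−3876)
  k^4+k^3+8k^2−186k−684 = ((1/17)k+3/17)(17k^3−34k^2+238k−3876) + (0)
Last nonzero remainder: 17k^3−34k^2+238k−3876. Dividing through by 17 gives the monic gcd k^3−2k^2+14k−228.
Then lcm(f, g) = f·g / gcd(f, g); expanding and making the result monic gives the answer.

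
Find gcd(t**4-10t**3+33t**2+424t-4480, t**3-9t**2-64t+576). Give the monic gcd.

t-8

By polynomial division,
  t**4-10t**3+33t**2+424t-4480 = (t-1)(t**3-9t**2-64t+576) + (88t**2-216t-3904)
  t**3-9t**2-64t+576 = ((1/88)t-9/121)(88t**2-216t-3904) + (-(4320/121)t+34560/121)
  88t**2-216t-3904 = (-(1331/540)t-7381/540)(-(4320/121)t+34560/121) + (0)
Last nonzero remainder: -(4320/121)t+34560/121. Dividing through by -4320/121 gives the monic gcd t-8.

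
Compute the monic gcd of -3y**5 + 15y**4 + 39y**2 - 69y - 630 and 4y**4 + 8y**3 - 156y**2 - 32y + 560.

By polynomial division,
  -3y**5 + 15y**4 + 39y**2 - 69y - 630 = (-(3/4)y + 21/4)(4y**4 + 8y**3 - 156y**2 - 32y + 560) + (-159y**3 + 834y**2 + 519y - 3570)
  4y**4 + 8y**3 - 156y**2 - 32y + 560 = (-(4/159)y - 512/2809)(-159y**3 + 834y**2 + 519y - 3570) + ((25480/2809)y**2 - (76440/2809)y - 254800/2809)
  -159y**3 + 834y**2 + 519y - 3570 = (-(446631/25480)y + 143259/3640)((25480/2809)y**2 - (76440/2809)y - 254800/2809) + (0)
Last nonzero remainder: (25480/2809)y**2 - (76440/2809)y - 254800/2809. Dividing through by 25480/2809 gives the monic gcd y**2 - 3y - 10.

y**2 - 3y - 10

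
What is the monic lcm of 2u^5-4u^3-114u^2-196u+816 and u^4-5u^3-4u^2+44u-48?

u^6-2u^5-2u^4-53u^3+16u^2+604u-816

By polynomial division,
  2u^5-4u^3-114u^2-196u+816 = (2u+10)(u^4-5u^3-4u^2+44u-48) + (54u^3-162u^2-540u+1296)
  u^4-5u^3-4u^2+44u-48 = ((1/54)u-1/27)(54u^3-162u^2-540u+1296) + (0)
Last nonzero remainder: 54u^3-162u^2-540u+1296. Dividing through by 54 gives the monic gcd u^3-3u^2-10u+24.
Then lcm(f, g) = f·g / gcd(f, g); expanding and making the result monic gives the answer.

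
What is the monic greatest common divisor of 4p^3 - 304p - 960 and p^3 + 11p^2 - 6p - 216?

p + 6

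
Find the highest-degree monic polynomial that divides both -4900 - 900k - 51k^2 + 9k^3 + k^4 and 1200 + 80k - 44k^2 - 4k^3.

10 + k

By polynomial division,
  k^4 + 9k^3 - 51k^2 - 900k - 4900 = (-(1/4)k + 1/2)(-4k^3 - 44k^2 + 80k + 1200) + (-9k^2 - 640k - 5500)
  -4k^3 - 44k^2 + 80k + 1200 = ((4/9)k - 2164/81)(-9k^2 - 640k - 5500) + (-(1180480/81)k - 11804800/81)
  -9k^2 - 640k - 5500 = ((729/1180480)k + 4455/118048)(-(1180480/81)k - 11804800/81) + (0)
Last nonzero remainder: -(1180480/81)k - 11804800/81. Dividing through by -1180480/81 gives the monic gcd k + 10.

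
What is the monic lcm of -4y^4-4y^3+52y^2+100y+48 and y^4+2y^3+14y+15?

y^6-y^5-10y^4+6y^3-27y^2-101y-60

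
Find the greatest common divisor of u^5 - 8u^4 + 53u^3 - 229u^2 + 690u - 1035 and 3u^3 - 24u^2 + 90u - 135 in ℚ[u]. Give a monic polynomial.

u^3 - 8u^2 + 30u - 45

Euclidean algorithm in ℚ[u]:
  u^5 - 8u^4 + 53u^3 - 229u^2 + 690u - 1035 = ((1/3)u^2 + 23/3)(3u^3 - 24u^2 + 90u - 135) + (0)
Last nonzero remainder: 3u^3 - 24u^2 + 90u - 135. Dividing through by 3 gives the monic gcd u^3 - 8u^2 + 30u - 45.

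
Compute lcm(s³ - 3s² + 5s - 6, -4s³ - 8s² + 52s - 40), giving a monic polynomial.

s⁵ + s⁴ - 12s³ + 29s² - 49s + 30

Apply the Euclidean algorithm:
  s³ - 3s² + 5s - 6 = (-1/4)(-4s³ - 8s² + 52s - 40) + (-5s² + 18s - 16)
  -4s³ - 8s² + 52s - 40 = ((4/5)s + 112/25)(-5s² + 18s - 16) + (-(396/25)s + 792/25)
  -5s² + 18s - 16 = ((125/396)s - 50/99)(-(396/25)s + 792/25) + (0)
Last nonzero remainder: -(396/25)s + 792/25. Dividing through by -396/25 gives the monic gcd s - 2.
Then lcm(f, g) = f·g / gcd(f, g); expanding and making the result monic gives the answer.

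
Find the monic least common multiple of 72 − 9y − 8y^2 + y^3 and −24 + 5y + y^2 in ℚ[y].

By polynomial division,
  y^3 − 8y^2 − 9y + 72 = (y − 13)(y^2 + 5y − 24) + (80y − 240)
  y^2 + 5y − 24 = ((1/80)y + 1/10)(80y − 240) + (0)
Last nonzero remainder: 80y − 240. Dividing through by 80 gives the monic gcd y − 3.
Then lcm(f, g) = f·g / gcd(f, g); expanding and making the result monic gives the answer.

576 − 73y^2 + y^4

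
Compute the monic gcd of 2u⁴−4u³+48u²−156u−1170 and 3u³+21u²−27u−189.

By polynomial division,
  2u⁴−4u³+48u²−156u−1170 = ((2/3)u−6)(3u³+21u²−27u−189) + (192u²−192u−2304)
  3u³+21u²−27u−189 = ((1/64)u+1/8)(192u²−192u−2304) + (33u+99)
  192u²−192u−2304 = ((64/11)u−256/11)(33u+99) + (0)
Last nonzero remainder: 33u+99. Dividing through by 33 gives the monic gcd u+3.

u+3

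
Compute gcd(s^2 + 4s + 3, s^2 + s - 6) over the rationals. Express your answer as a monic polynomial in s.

s + 3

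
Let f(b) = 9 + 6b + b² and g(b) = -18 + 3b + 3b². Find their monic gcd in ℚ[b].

3 + b

By polynomial division,
  b² + 6b + 9 = (1/3)(3b² + 3b - 18) + (5b + 15)
  3b² + 3b - 18 = ((3/5)b - 6/5)(5b + 15) + (0)
Last nonzero remainder: 5b + 15. Dividing through by 5 gives the monic gcd b + 3.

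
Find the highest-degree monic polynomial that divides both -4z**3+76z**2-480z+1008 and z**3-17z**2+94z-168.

By polynomial division,
  -4z**3+76z**2-480z+1008 = (-4)(z**3-17z**2+94z-168) + (8z**2-104z+336)
  z**3-17z**2+94z-168 = ((1/8)z-1/2)(8z**2-104z+336) + (0)
Last nonzero remainder: 8z**2-104z+336. Dividing through by 8 gives the monic gcd z**2-13z+42.

z**2-13z+42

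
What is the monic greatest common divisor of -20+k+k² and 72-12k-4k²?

1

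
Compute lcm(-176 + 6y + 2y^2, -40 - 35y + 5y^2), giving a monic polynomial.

-88 - 85y + 4y^2 + y^3

By polynomial division,
  2y^2 + 6y - 176 = (2/5)(5y^2 - 35y - 40) + (20y - 160)
  5y^2 - 35y - 40 = ((1/4)y + 1/4)(20y - 160) + (0)
Last nonzero remainder: 20y - 160. Dividing through by 20 gives the monic gcd y - 8.
Then lcm(f, g) = f·g / gcd(f, g); expanding and making the result monic gives the answer.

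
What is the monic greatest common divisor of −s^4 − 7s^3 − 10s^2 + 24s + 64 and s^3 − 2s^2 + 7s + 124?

Euclidean algorithm in ℚ[s]:
  −s^4 − 7s^3 − 10s^2 + 24s + 64 = (−s − 9)(s^3 − 2s^2 + 7s + 124) + (−21s^2 + 211s + 1180)
  s^3 − 2s^2 + 7s + 124 = (−(1/21)s − 169/441)(−21s^2 + 211s + 1180) + ((63526/441)s + 254104/441)
  −21s^2 + 211s + 1180 = (−(9261/63526)s + 130095/63526)((63526/441)s + 254104/441) + (0)
Last nonzero remainder: (63526/441)s + 254104/441. Dividing through by 63526/441 gives the monic gcd s + 4.

s + 4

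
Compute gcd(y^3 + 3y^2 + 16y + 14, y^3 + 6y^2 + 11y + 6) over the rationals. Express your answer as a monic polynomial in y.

y + 1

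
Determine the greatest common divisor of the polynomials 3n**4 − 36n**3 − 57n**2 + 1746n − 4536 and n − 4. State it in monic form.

Apply the Euclidean algorithm:
  3n**4 − 36n**3 − 57n**2 + 1746n − 4536 = (3n**3 − 24n**2 − 153n + 1134)(n − 4) + (0)
The last nonzero remainder n − 4 is already monic.

n − 4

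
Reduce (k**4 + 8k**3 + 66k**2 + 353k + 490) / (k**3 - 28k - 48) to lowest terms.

(k**3 + 6k**2 + 54k + 245)/(k**2 - 2k - 24)

By polynomial division,
  k**4 + 8k**3 + 66k**2 + 353k + 490 = (k + 8)(k**3 - 28k - 48) + (94k**2 + 625k + 874)
  k**3 - 28k - 48 = ((1/94)k - 625/8836)(94k**2 + 625k + 874) + ((61061/8836)k + 61061/4418)
  94k**2 + 625k + 874 = ((830584/61061)k + 3861332/61061)((61061/8836)k + 61061/4418) + (0)
Last nonzero remainder: (61061/8836)k + 61061/4418. Dividing through by 61061/8836 gives the monic gcd k + 2.
Cancel k + 2 from numerator and denominator to get the reduced form.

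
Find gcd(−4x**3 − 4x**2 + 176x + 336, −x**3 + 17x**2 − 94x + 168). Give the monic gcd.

By polynomial division,
  −4x**3 − 4x**2 + 176x + 336 = (4)(−x**3 + 17x**2 − 94x + 168) + (−72x**2 + 552x − 336)
  −x**3 + 17x**2 − 94x + 168 = ((1/72)x − 7/54)(−72x**2 + 552x − 336) + (−(160/9)x + 1120/9)
  −72x**2 + 552x − 336 = ((81/20)x − 27/10)(−(160/9)x + 1120/9) + (0)
Last nonzero remainder: −(160/9)x + 1120/9. Dividing through by −160/9 gives the monic gcd x − 7.

x − 7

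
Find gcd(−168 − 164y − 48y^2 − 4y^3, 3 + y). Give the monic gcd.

Repeated division with remainder:
  −4y^3 − 48y^2 − 164y − 168 = (−4y^2 − 36y − 56)(y + 3) + (0)
The last nonzero remainder y + 3 is already monic.

3 + y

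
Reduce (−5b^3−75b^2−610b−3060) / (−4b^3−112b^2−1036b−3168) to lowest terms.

(5b^2+30b+340)/(4b^2+76b+352)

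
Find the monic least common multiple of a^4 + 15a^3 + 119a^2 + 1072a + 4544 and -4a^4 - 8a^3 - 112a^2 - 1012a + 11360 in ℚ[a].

Euclidean algorithm in ℚ[a]:
  a^4 + 15a^3 + 119a^2 + 1072a + 4544 = (-1/4)(-4a^4 - 8a^3 - 112a^2 - 1012a + 11360) + (13a^3 + 91a^2 + 819a + 7384)
  -4a^4 - 8a^3 - 112a^2 - 1012a + 11360 = (-(4/13)a + 20/13)(13a^3 + 91a^2 + 819a + 7384) + (0)
Last nonzero remainder: 13a^3 + 91a^2 + 819a + 7384. Dividing through by 13 gives the monic gcd a^3 + 7a^2 + 63a + 568.
Then lcm(f, g) = f·g / gcd(f, g); expanding and making the result monic gives the answer.

a^5 + 10a^4 + 44a^3 + 477a^2 - 816a - 22720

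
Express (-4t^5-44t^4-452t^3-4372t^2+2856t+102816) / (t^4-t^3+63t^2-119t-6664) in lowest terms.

(-4t^3-44t^2+24t+864)/(t^2-t-56)

By polynomial division,
  -4t^5-44t^4-452t^3-4372t^2+2856t+102816 = (-4t-48)(t^4-t^3+63t^2-119t-6664) + (-248t^3-1824t^2-29512t-217056)
  t^4-t^3+63t^2-119t-6664 = (-(1/248)t+259/7688)(-248t^3-1824t^2-29512t-217056) + ((5236/961)t^2+623084/961)
  -248t^3-1824t^2-29512t-217056 = (-(59582/1309)t-438216/1309)((5236/961)t^2+623084/961) + (0)
Last nonzero remainder: (5236/961)t^2+623084/961. Dividing through by 5236/961 gives the monic gcd t^2+119.
Cancel t^2+119 from numerator and denominator to get the reduced form.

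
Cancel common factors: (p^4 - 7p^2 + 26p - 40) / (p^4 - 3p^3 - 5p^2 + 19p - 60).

(p^2 + 2p - 8)/(p^2 - p - 12)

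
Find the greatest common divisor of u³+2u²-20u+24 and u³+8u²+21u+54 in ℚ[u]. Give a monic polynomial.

u+6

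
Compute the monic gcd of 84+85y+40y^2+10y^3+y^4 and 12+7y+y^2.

Repeated division with remainder:
  y^4+10y^3+40y^2+85y+84 = (y^2+3y+7)(y^2+7y+12) + (0)
The last nonzero remainder y^2+7y+12 is already monic.

12+7y+y^2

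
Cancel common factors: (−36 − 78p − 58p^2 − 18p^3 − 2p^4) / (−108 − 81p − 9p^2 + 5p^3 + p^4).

(−4 − 6p − 2p^2)/(−12 − p + p^2)

Repeated division with remainder:
  −2p^4 − 18p^3 − 58p^2 − 78p − 36 = (−2)(p^4 + 5p^3 − 9p^2 − 81p − 108) + (−8p^3 − 76p^2 − 240p − 252)
  p^4 + 5p^3 − 9p^2 − 81p − 108 = (−(1/8)p + 9/16)(−8p^3 − 76p^2 − 240p − 252) + ((15/4)p^2 + (45/2)p + 135/4)
  −8p^3 − 76p^2 − 240p − 252 = (−(32/15)p − 112/15)((15/4)p^2 + (45/2)p + 135/4) + (0)
Last nonzero remainder: (15/4)p^2 + (45/2)p + 135/4. Dividing through by 15/4 gives the monic gcd p^2 + 6p + 9.
Cancel p^2 + 6p + 9 from numerator and denominator to get the reduced form.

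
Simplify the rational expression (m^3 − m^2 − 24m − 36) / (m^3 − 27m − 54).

Apply the Euclidean algorithm:
  m^3 − m^2 − 24m − 36 = (m^3 − 27m − 54) + (−m^2 + 3m + 18)
  m^3 − 27m − 54 = (−m − 3)(−m^2 + 3m + 18) + (0)
Last nonzero remainder: −m^2 + 3m + 18. Dividing through by −1 gives the monic gcd m^2 − 3m − 18.
Cancel m^2 − 3m − 18 from numerator and denominator to get the reduced form.

(m + 2)/(m + 3)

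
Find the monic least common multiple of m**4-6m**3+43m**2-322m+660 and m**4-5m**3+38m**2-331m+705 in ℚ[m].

By polynomial division,
  m**4-6m**3+43m**2-322m+660 = (m**4-5m**3+38m**2-331m+705) + (-m**3+5m**2+9m-45)
  m**4-5m**3+38m**2-331m+705 = (-m)(-m**3+5m**2+9m-45) + (47m**2-376m+705)
  -m**3+5m**2+9m-45 = (-(1/47)m-3/47)(47m**2-376m+705) + (0)
Last nonzero remainder: 47m**2-376m+705. Dividing through by 47 gives the monic gcd m**2-8m+15.
Then lcm(f, g) = f·g / gcd(f, g); expanding and making the result monic gives the answer.

m**6-3m**5+72m**4-475m**3+1715m**2-13154m+31020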